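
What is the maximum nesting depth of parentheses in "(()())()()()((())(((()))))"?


Input: "(()())()()()((())(((()))))"
Tracking depth:
  Position 0 '(': depth becomes 1
  Position 1 '(': depth becomes 2
  Position 2 ')': depth becomes 1
  Position 3 '(': depth becomes 2
  Position 4 ')': depth becomes 1
  Position 5 ')': depth becomes 0
  Position 6 '(': depth becomes 1
  Position 7 ')': depth becomes 0
  Position 8 '(': depth becomes 1
  Position 9 ')': depth becomes 0
  Position 10 '(': depth becomes 1
  Position 11 ')': depth becomes 0
  Position 12 '(': depth becomes 1
  Position 13 '(': depth becomes 2
  Position 14 '(': depth becomes 3
  Position 15 ')': depth becomes 2
  Position 16 ')': depth becomes 1
  Position 17 '(': depth becomes 2
  Position 18 '(': depth becomes 3
  Position 19 '(': depth becomes 4
  Position 20 '(': depth becomes 5
  Position 21 ')': depth becomes 4
  Position 22 ')': depth becomes 3
  Position 23 ')': depth becomes 2
  Position 24 ')': depth becomes 1
  Position 25 ')': depth becomes 0
Maximum depth reached: 5

5


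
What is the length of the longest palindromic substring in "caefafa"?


Input: "caefafa"
Checking substrings for palindromes:
  [3:6] "faf" (len 3) => palindrome
  [4:7] "afa" (len 3) => palindrome
Longest palindromic substring: "faf" with length 3

3


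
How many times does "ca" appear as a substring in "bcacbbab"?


Searching for "ca" in "bcacbbab"
Scanning each position:
  Position 0: "bc" => no
  Position 1: "ca" => MATCH
  Position 2: "ac" => no
  Position 3: "cb" => no
  Position 4: "bb" => no
  Position 5: "ba" => no
  Position 6: "ab" => no
Total occurrences: 1

1


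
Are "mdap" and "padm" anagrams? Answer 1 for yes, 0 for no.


Strings: "mdap", "padm"
Sorted first:  admp
Sorted second: admp
Sorted forms match => anagrams

1


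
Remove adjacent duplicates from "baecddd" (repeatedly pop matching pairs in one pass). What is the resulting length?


Input: baecddd
Stack-based adjacent duplicate removal:
  Read 'b': push. Stack: b
  Read 'a': push. Stack: ba
  Read 'e': push. Stack: bae
  Read 'c': push. Stack: baec
  Read 'd': push. Stack: baecd
  Read 'd': matches stack top 'd' => pop. Stack: baec
  Read 'd': push. Stack: baecd
Final stack: "baecd" (length 5)

5


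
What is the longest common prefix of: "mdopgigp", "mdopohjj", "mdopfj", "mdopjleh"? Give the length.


Words: mdopgigp, mdopohjj, mdopfj, mdopjleh
  Position 0: all 'm' => match
  Position 1: all 'd' => match
  Position 2: all 'o' => match
  Position 3: all 'p' => match
  Position 4: ('g', 'o', 'f', 'j') => mismatch, stop
LCP = "mdop" (length 4)

4


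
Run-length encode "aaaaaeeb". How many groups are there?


Input: aaaaaeeb
Scanning for consecutive runs:
  Group 1: 'a' x 5 (positions 0-4)
  Group 2: 'e' x 2 (positions 5-6)
  Group 3: 'b' x 1 (positions 7-7)
Total groups: 3

3


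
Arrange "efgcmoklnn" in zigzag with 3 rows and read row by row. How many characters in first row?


Zigzag "efgcmoklnn" into 3 rows:
Placing characters:
  'e' => row 0
  'f' => row 1
  'g' => row 2
  'c' => row 1
  'm' => row 0
  'o' => row 1
  'k' => row 2
  'l' => row 1
  'n' => row 0
  'n' => row 1
Rows:
  Row 0: "emn"
  Row 1: "fcoln"
  Row 2: "gk"
First row length: 3

3


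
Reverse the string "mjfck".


Input: mjfck
Reading characters right to left:
  Position 4: 'k'
  Position 3: 'c'
  Position 2: 'f'
  Position 1: 'j'
  Position 0: 'm'
Reversed: kcfjm

kcfjm


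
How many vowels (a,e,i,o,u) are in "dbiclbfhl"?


Input: dbiclbfhl
Checking each character:
  'd' at position 0: consonant
  'b' at position 1: consonant
  'i' at position 2: vowel (running total: 1)
  'c' at position 3: consonant
  'l' at position 4: consonant
  'b' at position 5: consonant
  'f' at position 6: consonant
  'h' at position 7: consonant
  'l' at position 8: consonant
Total vowels: 1

1


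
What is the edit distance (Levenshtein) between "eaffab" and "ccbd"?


Computing edit distance: "eaffab" -> "ccbd"
DP table:
           c    c    b    d
      0    1    2    3    4
  e   1    1    2    3    4
  a   2    2    2    3    4
  f   3    3    3    3    4
  f   4    4    4    4    4
  a   5    5    5    5    5
  b   6    6    6    5    6
Edit distance = dp[6][4] = 6

6


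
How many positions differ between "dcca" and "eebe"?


Comparing "dcca" and "eebe" position by position:
  Position 0: 'd' vs 'e' => DIFFER
  Position 1: 'c' vs 'e' => DIFFER
  Position 2: 'c' vs 'b' => DIFFER
  Position 3: 'a' vs 'e' => DIFFER
Positions that differ: 4

4


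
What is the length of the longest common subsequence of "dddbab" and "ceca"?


LCS of "dddbab" and "ceca"
DP table:
           c    e    c    a
      0    0    0    0    0
  d   0    0    0    0    0
  d   0    0    0    0    0
  d   0    0    0    0    0
  b   0    0    0    0    0
  a   0    0    0    0    1
  b   0    0    0    0    1
LCS length = dp[6][4] = 1

1


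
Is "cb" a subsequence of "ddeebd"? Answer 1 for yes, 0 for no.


Check if "cb" is a subsequence of "ddeebd"
Greedy scan:
  Position 0 ('d'): no match needed
  Position 1 ('d'): no match needed
  Position 2 ('e'): no match needed
  Position 3 ('e'): no match needed
  Position 4 ('b'): no match needed
  Position 5 ('d'): no match needed
Only matched 0/2 characters => not a subsequence

0


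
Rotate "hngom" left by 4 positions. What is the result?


Input: "hngom", rotate left by 4
First 4 characters: "hngo"
Remaining characters: "m"
Concatenate remaining + first: "m" + "hngo" = "mhngo"

mhngo


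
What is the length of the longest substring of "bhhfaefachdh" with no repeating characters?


Input: "bhhfaefachdh"
Sliding window (track last position of each char):
  Position 0 ('b'): window [0,0] length 1 -- new best
  Position 1 ('h'): window [0,1] length 2 -- new best
  Position 2 ('h'): repeat (last at 1), move window start to 2
  Position 2 ('h'): window [2,2] length 1
  Position 3 ('f'): window [2,3] length 2
  Position 4 ('a'): window [2,4] length 3 -- new best
  Position 5 ('e'): window [2,5] length 4 -- new best
  Position 6 ('f'): repeat (last at 3), move window start to 4
  Position 6 ('f'): window [4,6] length 3
  Position 7 ('a'): repeat (last at 4), move window start to 5
  Position 7 ('a'): window [5,7] length 3
  Position 8 ('c'): window [5,8] length 4
  Position 9 ('h'): window [5,9] length 5 -- new best
  Position 10 ('d'): window [5,10] length 6 -- new best
  Position 11 ('h'): repeat (last at 9), move window start to 10
  Position 11 ('h'): window [10,11] length 2
Longest substring with no repeats: "efachd" with length 6

6


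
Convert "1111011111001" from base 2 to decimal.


Input: "1111011111001" in base 2
Positional expansion:
  Digit '1' (value 1) x 2^12 = 4096
  Digit '1' (value 1) x 2^11 = 2048
  Digit '1' (value 1) x 2^10 = 1024
  Digit '1' (value 1) x 2^9 = 512
  Digit '0' (value 0) x 2^8 = 0
  Digit '1' (value 1) x 2^7 = 128
  Digit '1' (value 1) x 2^6 = 64
  Digit '1' (value 1) x 2^5 = 32
  Digit '1' (value 1) x 2^4 = 16
  Digit '1' (value 1) x 2^3 = 8
  Digit '0' (value 0) x 2^2 = 0
  Digit '0' (value 0) x 2^1 = 0
  Digit '1' (value 1) x 2^0 = 1
Sum = 7929

7929


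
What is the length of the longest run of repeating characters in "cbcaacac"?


Input: "cbcaacac"
Scanning for longest run:
  Position 1 ('b'): new char, reset run to 1
  Position 2 ('c'): new char, reset run to 1
  Position 3 ('a'): new char, reset run to 1
  Position 4 ('a'): continues run of 'a', length=2
  Position 5 ('c'): new char, reset run to 1
  Position 6 ('a'): new char, reset run to 1
  Position 7 ('c'): new char, reset run to 1
Longest run: 'a' with length 2

2


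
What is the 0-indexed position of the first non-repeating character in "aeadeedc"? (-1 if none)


Input: aeadeedc
Character frequencies:
  'a': 2
  'c': 1
  'd': 2
  'e': 3
Scanning left to right for freq == 1:
  Position 0 ('a'): freq=2, skip
  Position 1 ('e'): freq=3, skip
  Position 2 ('a'): freq=2, skip
  Position 3 ('d'): freq=2, skip
  Position 4 ('e'): freq=3, skip
  Position 5 ('e'): freq=3, skip
  Position 6 ('d'): freq=2, skip
  Position 7 ('c'): unique! => answer = 7

7


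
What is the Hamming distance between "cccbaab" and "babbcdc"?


Comparing "cccbaab" and "babbcdc" position by position:
  Position 0: 'c' vs 'b' => differ
  Position 1: 'c' vs 'a' => differ
  Position 2: 'c' vs 'b' => differ
  Position 3: 'b' vs 'b' => same
  Position 4: 'a' vs 'c' => differ
  Position 5: 'a' vs 'd' => differ
  Position 6: 'b' vs 'c' => differ
Total differences (Hamming distance): 6

6


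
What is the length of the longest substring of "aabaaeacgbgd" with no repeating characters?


Input: "aabaaeacgbgd"
Sliding window (track last position of each char):
  Position 0 ('a'): window [0,0] length 1 -- new best
  Position 1 ('a'): repeat (last at 0), move window start to 1
  Position 1 ('a'): window [1,1] length 1
  Position 2 ('b'): window [1,2] length 2 -- new best
  Position 3 ('a'): repeat (last at 1), move window start to 2
  Position 3 ('a'): window [2,3] length 2
  Position 4 ('a'): repeat (last at 3), move window start to 4
  Position 4 ('a'): window [4,4] length 1
  Position 5 ('e'): window [4,5] length 2
  Position 6 ('a'): repeat (last at 4), move window start to 5
  Position 6 ('a'): window [5,6] length 2
  Position 7 ('c'): window [5,7] length 3 -- new best
  Position 8 ('g'): window [5,8] length 4 -- new best
  Position 9 ('b'): window [5,9] length 5 -- new best
  Position 10 ('g'): repeat (last at 8), move window start to 9
  Position 10 ('g'): window [9,10] length 2
  Position 11 ('d'): window [9,11] length 3
Longest substring with no repeats: "eacgb" with length 5

5


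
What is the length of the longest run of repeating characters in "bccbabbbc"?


Input: "bccbabbbc"
Scanning for longest run:
  Position 1 ('c'): new char, reset run to 1
  Position 2 ('c'): continues run of 'c', length=2
  Position 3 ('b'): new char, reset run to 1
  Position 4 ('a'): new char, reset run to 1
  Position 5 ('b'): new char, reset run to 1
  Position 6 ('b'): continues run of 'b', length=2
  Position 7 ('b'): continues run of 'b', length=3
  Position 8 ('c'): new char, reset run to 1
Longest run: 'b' with length 3

3


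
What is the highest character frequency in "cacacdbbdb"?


Input: cacacdbbdb
Character counts:
  'a': 2
  'b': 3
  'c': 3
  'd': 2
Maximum frequency: 3

3


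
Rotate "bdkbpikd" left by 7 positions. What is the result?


Input: "bdkbpikd", rotate left by 7
First 7 characters: "bdkbpik"
Remaining characters: "d"
Concatenate remaining + first: "d" + "bdkbpik" = "dbdkbpik"

dbdkbpik


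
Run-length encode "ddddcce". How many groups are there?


Input: ddddcce
Scanning for consecutive runs:
  Group 1: 'd' x 4 (positions 0-3)
  Group 2: 'c' x 2 (positions 4-5)
  Group 3: 'e' x 1 (positions 6-6)
Total groups: 3

3


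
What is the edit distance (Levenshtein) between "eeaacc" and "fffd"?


Computing edit distance: "eeaacc" -> "fffd"
DP table:
           f    f    f    d
      0    1    2    3    4
  e   1    1    2    3    4
  e   2    2    2    3    4
  a   3    3    3    3    4
  a   4    4    4    4    4
  c   5    5    5    5    5
  c   6    6    6    6    6
Edit distance = dp[6][4] = 6

6


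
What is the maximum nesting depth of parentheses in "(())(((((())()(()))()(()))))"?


Input: "(())(((((())()(()))()(()))))"
Tracking depth:
  Position 0 '(': depth becomes 1
  Position 1 '(': depth becomes 2
  Position 2 ')': depth becomes 1
  Position 3 ')': depth becomes 0
  Position 4 '(': depth becomes 1
  Position 5 '(': depth becomes 2
  Position 6 '(': depth becomes 3
  Position 7 '(': depth becomes 4
  Position 8 '(': depth becomes 5
  Position 9 '(': depth becomes 6
  Position 10 ')': depth becomes 5
  Position 11 ')': depth becomes 4
  Position 12 '(': depth becomes 5
  Position 13 ')': depth becomes 4
  Position 14 '(': depth becomes 5
  Position 15 '(': depth becomes 6
  Position 16 ')': depth becomes 5
  Position 17 ')': depth becomes 4
  Position 18 ')': depth becomes 3
  Position 19 '(': depth becomes 4
  Position 20 ')': depth becomes 3
  Position 21 '(': depth becomes 4
  Position 22 '(': depth becomes 5
  Position 23 ')': depth becomes 4
  Position 24 ')': depth becomes 3
  Position 25 ')': depth becomes 2
  Position 26 ')': depth becomes 1
  Position 27 ')': depth becomes 0
Maximum depth reached: 6

6


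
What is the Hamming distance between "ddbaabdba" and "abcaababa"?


Comparing "ddbaabdba" and "abcaababa" position by position:
  Position 0: 'd' vs 'a' => differ
  Position 1: 'd' vs 'b' => differ
  Position 2: 'b' vs 'c' => differ
  Position 3: 'a' vs 'a' => same
  Position 4: 'a' vs 'a' => same
  Position 5: 'b' vs 'b' => same
  Position 6: 'd' vs 'a' => differ
  Position 7: 'b' vs 'b' => same
  Position 8: 'a' vs 'a' => same
Total differences (Hamming distance): 4

4


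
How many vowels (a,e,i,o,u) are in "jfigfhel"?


Input: jfigfhel
Checking each character:
  'j' at position 0: consonant
  'f' at position 1: consonant
  'i' at position 2: vowel (running total: 1)
  'g' at position 3: consonant
  'f' at position 4: consonant
  'h' at position 5: consonant
  'e' at position 6: vowel (running total: 2)
  'l' at position 7: consonant
Total vowels: 2

2


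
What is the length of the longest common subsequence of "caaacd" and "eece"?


LCS of "caaacd" and "eece"
DP table:
           e    e    c    e
      0    0    0    0    0
  c   0    0    0    1    1
  a   0    0    0    1    1
  a   0    0    0    1    1
  a   0    0    0    1    1
  c   0    0    0    1    1
  d   0    0    0    1    1
LCS length = dp[6][4] = 1

1


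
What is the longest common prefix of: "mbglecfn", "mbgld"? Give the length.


Words: mbglecfn, mbgld
  Position 0: all 'm' => match
  Position 1: all 'b' => match
  Position 2: all 'g' => match
  Position 3: all 'l' => match
  Position 4: ('e', 'd') => mismatch, stop
LCP = "mbgl" (length 4)

4


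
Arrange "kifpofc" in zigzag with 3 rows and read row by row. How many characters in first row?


Zigzag "kifpofc" into 3 rows:
Placing characters:
  'k' => row 0
  'i' => row 1
  'f' => row 2
  'p' => row 1
  'o' => row 0
  'f' => row 1
  'c' => row 2
Rows:
  Row 0: "ko"
  Row 1: "ipf"
  Row 2: "fc"
First row length: 2

2


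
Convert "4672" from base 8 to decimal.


Input: "4672" in base 8
Positional expansion:
  Digit '4' (value 4) x 8^3 = 2048
  Digit '6' (value 6) x 8^2 = 384
  Digit '7' (value 7) x 8^1 = 56
  Digit '2' (value 2) x 8^0 = 2
Sum = 2490

2490


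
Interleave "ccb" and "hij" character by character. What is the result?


Interleaving "ccb" and "hij":
  Position 0: 'c' from first, 'h' from second => "ch"
  Position 1: 'c' from first, 'i' from second => "ci"
  Position 2: 'b' from first, 'j' from second => "bj"
Result: chcibj

chcibj


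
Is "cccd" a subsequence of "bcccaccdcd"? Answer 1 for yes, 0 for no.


Check if "cccd" is a subsequence of "bcccaccdcd"
Greedy scan:
  Position 0 ('b'): no match needed
  Position 1 ('c'): matches sub[0] = 'c'
  Position 2 ('c'): matches sub[1] = 'c'
  Position 3 ('c'): matches sub[2] = 'c'
  Position 4 ('a'): no match needed
  Position 5 ('c'): no match needed
  Position 6 ('c'): no match needed
  Position 7 ('d'): matches sub[3] = 'd'
  Position 8 ('c'): no match needed
  Position 9 ('d'): no match needed
All 4 characters matched => is a subsequence

1


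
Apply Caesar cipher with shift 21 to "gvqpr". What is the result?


Caesar cipher: shift "gvqpr" by 21
  'g' (pos 6) + 21 = pos 1 = 'b'
  'v' (pos 21) + 21 = pos 16 = 'q'
  'q' (pos 16) + 21 = pos 11 = 'l'
  'p' (pos 15) + 21 = pos 10 = 'k'
  'r' (pos 17) + 21 = pos 12 = 'm'
Result: bqlkm

bqlkm


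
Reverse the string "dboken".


Input: dboken
Reading characters right to left:
  Position 5: 'n'
  Position 4: 'e'
  Position 3: 'k'
  Position 2: 'o'
  Position 1: 'b'
  Position 0: 'd'
Reversed: nekobd

nekobd


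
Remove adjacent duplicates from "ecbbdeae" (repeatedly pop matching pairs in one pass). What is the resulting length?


Input: ecbbdeae
Stack-based adjacent duplicate removal:
  Read 'e': push. Stack: e
  Read 'c': push. Stack: ec
  Read 'b': push. Stack: ecb
  Read 'b': matches stack top 'b' => pop. Stack: ec
  Read 'd': push. Stack: ecd
  Read 'e': push. Stack: ecde
  Read 'a': push. Stack: ecdea
  Read 'e': push. Stack: ecdeae
Final stack: "ecdeae" (length 6)

6


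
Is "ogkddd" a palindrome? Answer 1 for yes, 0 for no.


Input: ogkddd
Reversed: dddkgo
  Compare pos 0 ('o') with pos 5 ('d'): MISMATCH
  Compare pos 1 ('g') with pos 4 ('d'): MISMATCH
  Compare pos 2 ('k') with pos 3 ('d'): MISMATCH
Result: not a palindrome

0


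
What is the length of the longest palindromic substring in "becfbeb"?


Input: "becfbeb"
Checking substrings for palindromes:
  [4:7] "beb" (len 3) => palindrome
Longest palindromic substring: "beb" with length 3

3


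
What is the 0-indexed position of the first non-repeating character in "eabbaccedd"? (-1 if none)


Input: eabbaccedd
Character frequencies:
  'a': 2
  'b': 2
  'c': 2
  'd': 2
  'e': 2
Scanning left to right for freq == 1:
  Position 0 ('e'): freq=2, skip
  Position 1 ('a'): freq=2, skip
  Position 2 ('b'): freq=2, skip
  Position 3 ('b'): freq=2, skip
  Position 4 ('a'): freq=2, skip
  Position 5 ('c'): freq=2, skip
  Position 6 ('c'): freq=2, skip
  Position 7 ('e'): freq=2, skip
  Position 8 ('d'): freq=2, skip
  Position 9 ('d'): freq=2, skip
  No unique character found => answer = -1

-1


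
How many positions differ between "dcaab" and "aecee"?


Comparing "dcaab" and "aecee" position by position:
  Position 0: 'd' vs 'a' => DIFFER
  Position 1: 'c' vs 'e' => DIFFER
  Position 2: 'a' vs 'c' => DIFFER
  Position 3: 'a' vs 'e' => DIFFER
  Position 4: 'b' vs 'e' => DIFFER
Positions that differ: 5

5


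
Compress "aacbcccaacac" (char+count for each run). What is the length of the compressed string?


Input: aacbcccaacac
Runs:
  'a' x 2 => "a2"
  'c' x 1 => "c1"
  'b' x 1 => "b1"
  'c' x 3 => "c3"
  'a' x 2 => "a2"
  'c' x 1 => "c1"
  'a' x 1 => "a1"
  'c' x 1 => "c1"
Compressed: "a2c1b1c3a2c1a1c1"
Compressed length: 16

16


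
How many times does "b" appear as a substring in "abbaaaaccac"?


Searching for "b" in "abbaaaaccac"
Scanning each position:
  Position 0: "a" => no
  Position 1: "b" => MATCH
  Position 2: "b" => MATCH
  Position 3: "a" => no
  Position 4: "a" => no
  Position 5: "a" => no
  Position 6: "a" => no
  Position 7: "c" => no
  Position 8: "c" => no
  Position 9: "a" => no
  Position 10: "c" => no
Total occurrences: 2

2


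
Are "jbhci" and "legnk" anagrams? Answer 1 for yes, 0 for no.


Strings: "jbhci", "legnk"
Sorted first:  bchij
Sorted second: egkln
Differ at position 0: 'b' vs 'e' => not anagrams

0


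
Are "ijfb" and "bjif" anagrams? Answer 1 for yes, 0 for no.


Strings: "ijfb", "bjif"
Sorted first:  bfij
Sorted second: bfij
Sorted forms match => anagrams

1


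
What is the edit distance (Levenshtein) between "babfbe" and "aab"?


Computing edit distance: "babfbe" -> "aab"
DP table:
           a    a    b
      0    1    2    3
  b   1    1    2    2
  a   2    1    1    2
  b   3    2    2    1
  f   4    3    3    2
  b   5    4    4    3
  e   6    5    5    4
Edit distance = dp[6][3] = 4

4


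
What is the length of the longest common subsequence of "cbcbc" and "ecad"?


LCS of "cbcbc" and "ecad"
DP table:
           e    c    a    d
      0    0    0    0    0
  c   0    0    1    1    1
  b   0    0    1    1    1
  c   0    0    1    1    1
  b   0    0    1    1    1
  c   0    0    1    1    1
LCS length = dp[5][4] = 1

1


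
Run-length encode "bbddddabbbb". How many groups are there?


Input: bbddddabbbb
Scanning for consecutive runs:
  Group 1: 'b' x 2 (positions 0-1)
  Group 2: 'd' x 4 (positions 2-5)
  Group 3: 'a' x 1 (positions 6-6)
  Group 4: 'b' x 4 (positions 7-10)
Total groups: 4

4


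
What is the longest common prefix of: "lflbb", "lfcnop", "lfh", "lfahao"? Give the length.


Words: lflbb, lfcnop, lfh, lfahao
  Position 0: all 'l' => match
  Position 1: all 'f' => match
  Position 2: ('l', 'c', 'h', 'a') => mismatch, stop
LCP = "lf" (length 2)

2


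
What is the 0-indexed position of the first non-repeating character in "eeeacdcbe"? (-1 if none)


Input: eeeacdcbe
Character frequencies:
  'a': 1
  'b': 1
  'c': 2
  'd': 1
  'e': 4
Scanning left to right for freq == 1:
  Position 0 ('e'): freq=4, skip
  Position 1 ('e'): freq=4, skip
  Position 2 ('e'): freq=4, skip
  Position 3 ('a'): unique! => answer = 3

3


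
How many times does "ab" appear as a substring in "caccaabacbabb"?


Searching for "ab" in "caccaabacbabb"
Scanning each position:
  Position 0: "ca" => no
  Position 1: "ac" => no
  Position 2: "cc" => no
  Position 3: "ca" => no
  Position 4: "aa" => no
  Position 5: "ab" => MATCH
  Position 6: "ba" => no
  Position 7: "ac" => no
  Position 8: "cb" => no
  Position 9: "ba" => no
  Position 10: "ab" => MATCH
  Position 11: "bb" => no
Total occurrences: 2

2


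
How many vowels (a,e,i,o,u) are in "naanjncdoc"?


Input: naanjncdoc
Checking each character:
  'n' at position 0: consonant
  'a' at position 1: vowel (running total: 1)
  'a' at position 2: vowel (running total: 2)
  'n' at position 3: consonant
  'j' at position 4: consonant
  'n' at position 5: consonant
  'c' at position 6: consonant
  'd' at position 7: consonant
  'o' at position 8: vowel (running total: 3)
  'c' at position 9: consonant
Total vowels: 3

3


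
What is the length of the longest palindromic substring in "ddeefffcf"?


Input: "ddeefffcf"
Checking substrings for palindromes:
  [4:7] "fff" (len 3) => palindrome
  [6:9] "fcf" (len 3) => palindrome
  [0:2] "dd" (len 2) => palindrome
  [2:4] "ee" (len 2) => palindrome
  [4:6] "ff" (len 2) => palindrome
  [5:7] "ff" (len 2) => palindrome
Longest palindromic substring: "fff" with length 3

3


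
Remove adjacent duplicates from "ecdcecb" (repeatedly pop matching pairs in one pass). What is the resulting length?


Input: ecdcecb
Stack-based adjacent duplicate removal:
  Read 'e': push. Stack: e
  Read 'c': push. Stack: ec
  Read 'd': push. Stack: ecd
  Read 'c': push. Stack: ecdc
  Read 'e': push. Stack: ecdce
  Read 'c': push. Stack: ecdcec
  Read 'b': push. Stack: ecdcecb
Final stack: "ecdcecb" (length 7)

7


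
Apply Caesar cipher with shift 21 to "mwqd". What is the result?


Caesar cipher: shift "mwqd" by 21
  'm' (pos 12) + 21 = pos 7 = 'h'
  'w' (pos 22) + 21 = pos 17 = 'r'
  'q' (pos 16) + 21 = pos 11 = 'l'
  'd' (pos 3) + 21 = pos 24 = 'y'
Result: hrly

hrly


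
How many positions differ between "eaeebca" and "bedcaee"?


Comparing "eaeebca" and "bedcaee" position by position:
  Position 0: 'e' vs 'b' => DIFFER
  Position 1: 'a' vs 'e' => DIFFER
  Position 2: 'e' vs 'd' => DIFFER
  Position 3: 'e' vs 'c' => DIFFER
  Position 4: 'b' vs 'a' => DIFFER
  Position 5: 'c' vs 'e' => DIFFER
  Position 6: 'a' vs 'e' => DIFFER
Positions that differ: 7

7


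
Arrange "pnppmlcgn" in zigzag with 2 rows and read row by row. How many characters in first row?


Zigzag "pnppmlcgn" into 2 rows:
Placing characters:
  'p' => row 0
  'n' => row 1
  'p' => row 0
  'p' => row 1
  'm' => row 0
  'l' => row 1
  'c' => row 0
  'g' => row 1
  'n' => row 0
Rows:
  Row 0: "ppmcn"
  Row 1: "nplg"
First row length: 5

5


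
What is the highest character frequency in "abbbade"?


Input: abbbade
Character counts:
  'a': 2
  'b': 3
  'd': 1
  'e': 1
Maximum frequency: 3

3


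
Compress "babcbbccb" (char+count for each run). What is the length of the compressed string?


Input: babcbbccb
Runs:
  'b' x 1 => "b1"
  'a' x 1 => "a1"
  'b' x 1 => "b1"
  'c' x 1 => "c1"
  'b' x 2 => "b2"
  'c' x 2 => "c2"
  'b' x 1 => "b1"
Compressed: "b1a1b1c1b2c2b1"
Compressed length: 14

14


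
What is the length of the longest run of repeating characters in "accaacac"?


Input: "accaacac"
Scanning for longest run:
  Position 1 ('c'): new char, reset run to 1
  Position 2 ('c'): continues run of 'c', length=2
  Position 3 ('a'): new char, reset run to 1
  Position 4 ('a'): continues run of 'a', length=2
  Position 5 ('c'): new char, reset run to 1
  Position 6 ('a'): new char, reset run to 1
  Position 7 ('c'): new char, reset run to 1
Longest run: 'c' with length 2

2


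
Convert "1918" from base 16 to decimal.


Input: "1918" in base 16
Positional expansion:
  Digit '1' (value 1) x 16^3 = 4096
  Digit '9' (value 9) x 16^2 = 2304
  Digit '1' (value 1) x 16^1 = 16
  Digit '8' (value 8) x 16^0 = 8
Sum = 6424

6424


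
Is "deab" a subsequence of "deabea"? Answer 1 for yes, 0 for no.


Check if "deab" is a subsequence of "deabea"
Greedy scan:
  Position 0 ('d'): matches sub[0] = 'd'
  Position 1 ('e'): matches sub[1] = 'e'
  Position 2 ('a'): matches sub[2] = 'a'
  Position 3 ('b'): matches sub[3] = 'b'
  Position 4 ('e'): no match needed
  Position 5 ('a'): no match needed
All 4 characters matched => is a subsequence

1


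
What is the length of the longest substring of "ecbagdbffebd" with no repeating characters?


Input: "ecbagdbffebd"
Sliding window (track last position of each char):
  Position 0 ('e'): window [0,0] length 1 -- new best
  Position 1 ('c'): window [0,1] length 2 -- new best
  Position 2 ('b'): window [0,2] length 3 -- new best
  Position 3 ('a'): window [0,3] length 4 -- new best
  Position 4 ('g'): window [0,4] length 5 -- new best
  Position 5 ('d'): window [0,5] length 6 -- new best
  Position 6 ('b'): repeat (last at 2), move window start to 3
  Position 6 ('b'): window [3,6] length 4
  Position 7 ('f'): window [3,7] length 5
  Position 8 ('f'): repeat (last at 7), move window start to 8
  Position 8 ('f'): window [8,8] length 1
  Position 9 ('e'): window [8,9] length 2
  Position 10 ('b'): window [8,10] length 3
  Position 11 ('d'): window [8,11] length 4
Longest substring with no repeats: "ecbagd" with length 6

6


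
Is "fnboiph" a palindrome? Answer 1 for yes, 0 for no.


Input: fnboiph
Reversed: hpiobnf
  Compare pos 0 ('f') with pos 6 ('h'): MISMATCH
  Compare pos 1 ('n') with pos 5 ('p'): MISMATCH
  Compare pos 2 ('b') with pos 4 ('i'): MISMATCH
Result: not a palindrome

0


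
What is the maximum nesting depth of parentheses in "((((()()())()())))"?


Input: "((((()()())()())))"
Tracking depth:
  Position 0 '(': depth becomes 1
  Position 1 '(': depth becomes 2
  Position 2 '(': depth becomes 3
  Position 3 '(': depth becomes 4
  Position 4 '(': depth becomes 5
  Position 5 ')': depth becomes 4
  Position 6 '(': depth becomes 5
  Position 7 ')': depth becomes 4
  Position 8 '(': depth becomes 5
  Position 9 ')': depth becomes 4
  Position 10 ')': depth becomes 3
  Position 11 '(': depth becomes 4
  Position 12 ')': depth becomes 3
  Position 13 '(': depth becomes 4
  Position 14 ')': depth becomes 3
  Position 15 ')': depth becomes 2
  Position 16 ')': depth becomes 1
  Position 17 ')': depth becomes 0
Maximum depth reached: 5

5


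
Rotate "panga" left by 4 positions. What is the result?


Input: "panga", rotate left by 4
First 4 characters: "pang"
Remaining characters: "a"
Concatenate remaining + first: "a" + "pang" = "apang"

apang


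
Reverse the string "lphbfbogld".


Input: lphbfbogld
Reading characters right to left:
  Position 9: 'd'
  Position 8: 'l'
  Position 7: 'g'
  Position 6: 'o'
  Position 5: 'b'
  Position 4: 'f'
  Position 3: 'b'
  Position 2: 'h'
  Position 1: 'p'
  Position 0: 'l'
Reversed: dlgobfbhpl

dlgobfbhpl


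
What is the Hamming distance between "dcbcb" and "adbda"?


Comparing "dcbcb" and "adbda" position by position:
  Position 0: 'd' vs 'a' => differ
  Position 1: 'c' vs 'd' => differ
  Position 2: 'b' vs 'b' => same
  Position 3: 'c' vs 'd' => differ
  Position 4: 'b' vs 'a' => differ
Total differences (Hamming distance): 4

4


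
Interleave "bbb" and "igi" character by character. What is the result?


Interleaving "bbb" and "igi":
  Position 0: 'b' from first, 'i' from second => "bi"
  Position 1: 'b' from first, 'g' from second => "bg"
  Position 2: 'b' from first, 'i' from second => "bi"
Result: bibgbi

bibgbi


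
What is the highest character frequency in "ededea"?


Input: ededea
Character counts:
  'a': 1
  'd': 2
  'e': 3
Maximum frequency: 3

3


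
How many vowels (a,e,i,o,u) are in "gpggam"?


Input: gpggam
Checking each character:
  'g' at position 0: consonant
  'p' at position 1: consonant
  'g' at position 2: consonant
  'g' at position 3: consonant
  'a' at position 4: vowel (running total: 1)
  'm' at position 5: consonant
Total vowels: 1

1


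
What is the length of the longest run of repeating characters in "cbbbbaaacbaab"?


Input: "cbbbbaaacbaab"
Scanning for longest run:
  Position 1 ('b'): new char, reset run to 1
  Position 2 ('b'): continues run of 'b', length=2
  Position 3 ('b'): continues run of 'b', length=3
  Position 4 ('b'): continues run of 'b', length=4
  Position 5 ('a'): new char, reset run to 1
  Position 6 ('a'): continues run of 'a', length=2
  Position 7 ('a'): continues run of 'a', length=3
  Position 8 ('c'): new char, reset run to 1
  Position 9 ('b'): new char, reset run to 1
  Position 10 ('a'): new char, reset run to 1
  Position 11 ('a'): continues run of 'a', length=2
  Position 12 ('b'): new char, reset run to 1
Longest run: 'b' with length 4

4


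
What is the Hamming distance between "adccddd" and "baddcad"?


Comparing "adccddd" and "baddcad" position by position:
  Position 0: 'a' vs 'b' => differ
  Position 1: 'd' vs 'a' => differ
  Position 2: 'c' vs 'd' => differ
  Position 3: 'c' vs 'd' => differ
  Position 4: 'd' vs 'c' => differ
  Position 5: 'd' vs 'a' => differ
  Position 6: 'd' vs 'd' => same
Total differences (Hamming distance): 6

6


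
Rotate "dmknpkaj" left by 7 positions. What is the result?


Input: "dmknpkaj", rotate left by 7
First 7 characters: "dmknpka"
Remaining characters: "j"
Concatenate remaining + first: "j" + "dmknpka" = "jdmknpka"

jdmknpka


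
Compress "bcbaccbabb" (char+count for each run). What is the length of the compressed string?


Input: bcbaccbabb
Runs:
  'b' x 1 => "b1"
  'c' x 1 => "c1"
  'b' x 1 => "b1"
  'a' x 1 => "a1"
  'c' x 2 => "c2"
  'b' x 1 => "b1"
  'a' x 1 => "a1"
  'b' x 2 => "b2"
Compressed: "b1c1b1a1c2b1a1b2"
Compressed length: 16

16


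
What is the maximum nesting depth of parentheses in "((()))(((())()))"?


Input: "((()))(((())()))"
Tracking depth:
  Position 0 '(': depth becomes 1
  Position 1 '(': depth becomes 2
  Position 2 '(': depth becomes 3
  Position 3 ')': depth becomes 2
  Position 4 ')': depth becomes 1
  Position 5 ')': depth becomes 0
  Position 6 '(': depth becomes 1
  Position 7 '(': depth becomes 2
  Position 8 '(': depth becomes 3
  Position 9 '(': depth becomes 4
  Position 10 ')': depth becomes 3
  Position 11 ')': depth becomes 2
  Position 12 '(': depth becomes 3
  Position 13 ')': depth becomes 2
  Position 14 ')': depth becomes 1
  Position 15 ')': depth becomes 0
Maximum depth reached: 4

4


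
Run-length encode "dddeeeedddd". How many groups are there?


Input: dddeeeedddd
Scanning for consecutive runs:
  Group 1: 'd' x 3 (positions 0-2)
  Group 2: 'e' x 4 (positions 3-6)
  Group 3: 'd' x 4 (positions 7-10)
Total groups: 3

3


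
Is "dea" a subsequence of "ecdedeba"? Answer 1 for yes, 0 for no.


Check if "dea" is a subsequence of "ecdedeba"
Greedy scan:
  Position 0 ('e'): no match needed
  Position 1 ('c'): no match needed
  Position 2 ('d'): matches sub[0] = 'd'
  Position 3 ('e'): matches sub[1] = 'e'
  Position 4 ('d'): no match needed
  Position 5 ('e'): no match needed
  Position 6 ('b'): no match needed
  Position 7 ('a'): matches sub[2] = 'a'
All 3 characters matched => is a subsequence

1


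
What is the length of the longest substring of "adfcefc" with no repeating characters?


Input: "adfcefc"
Sliding window (track last position of each char):
  Position 0 ('a'): window [0,0] length 1 -- new best
  Position 1 ('d'): window [0,1] length 2 -- new best
  Position 2 ('f'): window [0,2] length 3 -- new best
  Position 3 ('c'): window [0,3] length 4 -- new best
  Position 4 ('e'): window [0,4] length 5 -- new best
  Position 5 ('f'): repeat (last at 2), move window start to 3
  Position 5 ('f'): window [3,5] length 3
  Position 6 ('c'): repeat (last at 3), move window start to 4
  Position 6 ('c'): window [4,6] length 3
Longest substring with no repeats: "adfce" with length 5

5


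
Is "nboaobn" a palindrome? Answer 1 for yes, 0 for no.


Input: nboaobn
Reversed: nboaobn
  Compare pos 0 ('n') with pos 6 ('n'): match
  Compare pos 1 ('b') with pos 5 ('b'): match
  Compare pos 2 ('o') with pos 4 ('o'): match
Result: palindrome

1


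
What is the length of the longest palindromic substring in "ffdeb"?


Input: "ffdeb"
Checking substrings for palindromes:
  [0:2] "ff" (len 2) => palindrome
Longest palindromic substring: "ff" with length 2

2


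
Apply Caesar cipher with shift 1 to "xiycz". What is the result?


Caesar cipher: shift "xiycz" by 1
  'x' (pos 23) + 1 = pos 24 = 'y'
  'i' (pos 8) + 1 = pos 9 = 'j'
  'y' (pos 24) + 1 = pos 25 = 'z'
  'c' (pos 2) + 1 = pos 3 = 'd'
  'z' (pos 25) + 1 = pos 0 = 'a'
Result: yjzda

yjzda


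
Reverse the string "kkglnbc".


Input: kkglnbc
Reading characters right to left:
  Position 6: 'c'
  Position 5: 'b'
  Position 4: 'n'
  Position 3: 'l'
  Position 2: 'g'
  Position 1: 'k'
  Position 0: 'k'
Reversed: cbnlgkk

cbnlgkk


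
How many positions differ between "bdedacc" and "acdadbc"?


Comparing "bdedacc" and "acdadbc" position by position:
  Position 0: 'b' vs 'a' => DIFFER
  Position 1: 'd' vs 'c' => DIFFER
  Position 2: 'e' vs 'd' => DIFFER
  Position 3: 'd' vs 'a' => DIFFER
  Position 4: 'a' vs 'd' => DIFFER
  Position 5: 'c' vs 'b' => DIFFER
  Position 6: 'c' vs 'c' => same
Positions that differ: 6

6


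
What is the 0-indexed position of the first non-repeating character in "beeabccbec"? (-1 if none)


Input: beeabccbec
Character frequencies:
  'a': 1
  'b': 3
  'c': 3
  'e': 3
Scanning left to right for freq == 1:
  Position 0 ('b'): freq=3, skip
  Position 1 ('e'): freq=3, skip
  Position 2 ('e'): freq=3, skip
  Position 3 ('a'): unique! => answer = 3

3


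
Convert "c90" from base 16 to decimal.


Input: "c90" in base 16
Positional expansion:
  Digit 'c' (value 12) x 16^2 = 3072
  Digit '9' (value 9) x 16^1 = 144
  Digit '0' (value 0) x 16^0 = 0
Sum = 3216

3216


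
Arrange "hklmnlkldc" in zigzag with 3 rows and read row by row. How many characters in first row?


Zigzag "hklmnlkldc" into 3 rows:
Placing characters:
  'h' => row 0
  'k' => row 1
  'l' => row 2
  'm' => row 1
  'n' => row 0
  'l' => row 1
  'k' => row 2
  'l' => row 1
  'd' => row 0
  'c' => row 1
Rows:
  Row 0: "hnd"
  Row 1: "kmllc"
  Row 2: "lk"
First row length: 3

3


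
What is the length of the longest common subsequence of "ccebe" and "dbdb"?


LCS of "ccebe" and "dbdb"
DP table:
           d    b    d    b
      0    0    0    0    0
  c   0    0    0    0    0
  c   0    0    0    0    0
  e   0    0    0    0    0
  b   0    0    1    1    1
  e   0    0    1    1    1
LCS length = dp[5][4] = 1

1


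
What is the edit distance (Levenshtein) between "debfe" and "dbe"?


Computing edit distance: "debfe" -> "dbe"
DP table:
           d    b    e
      0    1    2    3
  d   1    0    1    2
  e   2    1    1    1
  b   3    2    1    2
  f   4    3    2    2
  e   5    4    3    2
Edit distance = dp[5][3] = 2

2


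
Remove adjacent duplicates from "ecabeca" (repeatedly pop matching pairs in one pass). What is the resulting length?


Input: ecabeca
Stack-based adjacent duplicate removal:
  Read 'e': push. Stack: e
  Read 'c': push. Stack: ec
  Read 'a': push. Stack: eca
  Read 'b': push. Stack: ecab
  Read 'e': push. Stack: ecabe
  Read 'c': push. Stack: ecabec
  Read 'a': push. Stack: ecabeca
Final stack: "ecabeca" (length 7)

7


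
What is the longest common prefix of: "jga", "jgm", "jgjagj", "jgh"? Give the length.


Words: jga, jgm, jgjagj, jgh
  Position 0: all 'j' => match
  Position 1: all 'g' => match
  Position 2: ('a', 'm', 'j', 'h') => mismatch, stop
LCP = "jg" (length 2)

2


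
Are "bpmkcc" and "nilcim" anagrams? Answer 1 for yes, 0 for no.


Strings: "bpmkcc", "nilcim"
Sorted first:  bcckmp
Sorted second: ciilmn
Differ at position 0: 'b' vs 'c' => not anagrams

0


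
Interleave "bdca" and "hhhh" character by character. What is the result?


Interleaving "bdca" and "hhhh":
  Position 0: 'b' from first, 'h' from second => "bh"
  Position 1: 'd' from first, 'h' from second => "dh"
  Position 2: 'c' from first, 'h' from second => "ch"
  Position 3: 'a' from first, 'h' from second => "ah"
Result: bhdhchah

bhdhchah


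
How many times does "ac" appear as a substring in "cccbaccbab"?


Searching for "ac" in "cccbaccbab"
Scanning each position:
  Position 0: "cc" => no
  Position 1: "cc" => no
  Position 2: "cb" => no
  Position 3: "ba" => no
  Position 4: "ac" => MATCH
  Position 5: "cc" => no
  Position 6: "cb" => no
  Position 7: "ba" => no
  Position 8: "ab" => no
Total occurrences: 1

1


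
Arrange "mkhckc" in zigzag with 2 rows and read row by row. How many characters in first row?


Zigzag "mkhckc" into 2 rows:
Placing characters:
  'm' => row 0
  'k' => row 1
  'h' => row 0
  'c' => row 1
  'k' => row 0
  'c' => row 1
Rows:
  Row 0: "mhk"
  Row 1: "kcc"
First row length: 3

3


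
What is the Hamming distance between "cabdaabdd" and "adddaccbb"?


Comparing "cabdaabdd" and "adddaccbb" position by position:
  Position 0: 'c' vs 'a' => differ
  Position 1: 'a' vs 'd' => differ
  Position 2: 'b' vs 'd' => differ
  Position 3: 'd' vs 'd' => same
  Position 4: 'a' vs 'a' => same
  Position 5: 'a' vs 'c' => differ
  Position 6: 'b' vs 'c' => differ
  Position 7: 'd' vs 'b' => differ
  Position 8: 'd' vs 'b' => differ
Total differences (Hamming distance): 7

7


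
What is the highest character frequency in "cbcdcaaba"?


Input: cbcdcaaba
Character counts:
  'a': 3
  'b': 2
  'c': 3
  'd': 1
Maximum frequency: 3

3


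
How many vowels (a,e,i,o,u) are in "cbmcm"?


Input: cbmcm
Checking each character:
  'c' at position 0: consonant
  'b' at position 1: consonant
  'm' at position 2: consonant
  'c' at position 3: consonant
  'm' at position 4: consonant
Total vowels: 0

0


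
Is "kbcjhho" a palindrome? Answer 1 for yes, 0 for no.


Input: kbcjhho
Reversed: ohhjcbk
  Compare pos 0 ('k') with pos 6 ('o'): MISMATCH
  Compare pos 1 ('b') with pos 5 ('h'): MISMATCH
  Compare pos 2 ('c') with pos 4 ('h'): MISMATCH
Result: not a palindrome

0


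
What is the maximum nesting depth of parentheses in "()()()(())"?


Input: "()()()(())"
Tracking depth:
  Position 0 '(': depth becomes 1
  Position 1 ')': depth becomes 0
  Position 2 '(': depth becomes 1
  Position 3 ')': depth becomes 0
  Position 4 '(': depth becomes 1
  Position 5 ')': depth becomes 0
  Position 6 '(': depth becomes 1
  Position 7 '(': depth becomes 2
  Position 8 ')': depth becomes 1
  Position 9 ')': depth becomes 0
Maximum depth reached: 2

2


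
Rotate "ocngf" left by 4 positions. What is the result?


Input: "ocngf", rotate left by 4
First 4 characters: "ocng"
Remaining characters: "f"
Concatenate remaining + first: "f" + "ocng" = "focng"

focng


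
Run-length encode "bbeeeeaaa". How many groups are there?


Input: bbeeeeaaa
Scanning for consecutive runs:
  Group 1: 'b' x 2 (positions 0-1)
  Group 2: 'e' x 4 (positions 2-5)
  Group 3: 'a' x 3 (positions 6-8)
Total groups: 3

3


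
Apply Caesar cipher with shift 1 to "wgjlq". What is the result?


Caesar cipher: shift "wgjlq" by 1
  'w' (pos 22) + 1 = pos 23 = 'x'
  'g' (pos 6) + 1 = pos 7 = 'h'
  'j' (pos 9) + 1 = pos 10 = 'k'
  'l' (pos 11) + 1 = pos 12 = 'm'
  'q' (pos 16) + 1 = pos 17 = 'r'
Result: xhkmr

xhkmr


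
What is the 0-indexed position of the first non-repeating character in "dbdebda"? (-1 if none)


Input: dbdebda
Character frequencies:
  'a': 1
  'b': 2
  'd': 3
  'e': 1
Scanning left to right for freq == 1:
  Position 0 ('d'): freq=3, skip
  Position 1 ('b'): freq=2, skip
  Position 2 ('d'): freq=3, skip
  Position 3 ('e'): unique! => answer = 3

3
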